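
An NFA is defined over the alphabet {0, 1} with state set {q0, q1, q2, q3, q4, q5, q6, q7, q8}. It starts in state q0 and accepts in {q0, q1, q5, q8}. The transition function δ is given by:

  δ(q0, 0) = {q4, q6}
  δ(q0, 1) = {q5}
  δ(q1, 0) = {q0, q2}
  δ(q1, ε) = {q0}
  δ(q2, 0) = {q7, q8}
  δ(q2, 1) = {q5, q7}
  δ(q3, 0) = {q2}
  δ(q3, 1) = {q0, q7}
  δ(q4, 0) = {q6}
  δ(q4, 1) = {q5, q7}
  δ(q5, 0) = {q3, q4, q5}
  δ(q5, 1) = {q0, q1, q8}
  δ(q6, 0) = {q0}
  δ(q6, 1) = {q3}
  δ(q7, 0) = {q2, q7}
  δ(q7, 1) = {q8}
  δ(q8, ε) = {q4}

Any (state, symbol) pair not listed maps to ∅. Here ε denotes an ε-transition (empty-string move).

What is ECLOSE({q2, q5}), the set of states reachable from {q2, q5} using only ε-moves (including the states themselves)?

{q2, q5}

Begin with {q2, q5}.
No ε-moves leave this set, so the closure equals the set itself.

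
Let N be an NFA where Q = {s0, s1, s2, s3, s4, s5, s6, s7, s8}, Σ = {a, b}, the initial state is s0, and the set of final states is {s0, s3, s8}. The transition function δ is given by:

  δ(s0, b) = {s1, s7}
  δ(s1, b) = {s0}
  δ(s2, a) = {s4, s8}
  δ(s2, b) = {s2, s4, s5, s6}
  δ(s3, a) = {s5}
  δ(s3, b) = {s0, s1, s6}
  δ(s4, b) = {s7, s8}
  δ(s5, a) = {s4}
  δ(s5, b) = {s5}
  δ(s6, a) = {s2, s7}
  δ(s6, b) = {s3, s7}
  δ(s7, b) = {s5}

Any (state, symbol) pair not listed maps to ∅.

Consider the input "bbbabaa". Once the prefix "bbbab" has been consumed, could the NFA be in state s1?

No

Start in {s0}.
Read 'b': {s0} → {s1, s7}.
Read 'b': {s1, s7} → {s0, s5}.
Read 'b': {s0, s5} → {s1, s5, s7}.
Read 'a': {s1, s5, s7} → {s4}.
Read 'b': {s4} → {s7, s8}.
State s1 is not in {s7, s8}.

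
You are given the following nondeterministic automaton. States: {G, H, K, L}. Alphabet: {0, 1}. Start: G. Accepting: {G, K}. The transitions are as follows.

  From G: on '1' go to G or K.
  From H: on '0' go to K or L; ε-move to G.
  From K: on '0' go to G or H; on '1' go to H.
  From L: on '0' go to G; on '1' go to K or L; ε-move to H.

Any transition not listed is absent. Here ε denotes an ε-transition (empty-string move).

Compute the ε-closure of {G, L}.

{G, H, L}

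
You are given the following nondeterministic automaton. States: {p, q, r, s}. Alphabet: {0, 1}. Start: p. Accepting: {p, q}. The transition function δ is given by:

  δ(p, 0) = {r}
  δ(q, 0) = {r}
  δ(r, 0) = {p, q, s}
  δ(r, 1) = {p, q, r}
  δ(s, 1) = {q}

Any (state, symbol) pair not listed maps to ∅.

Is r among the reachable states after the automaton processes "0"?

Start in {p}.
Read '0': {p} → {r}.
State r is in {r}.

Yes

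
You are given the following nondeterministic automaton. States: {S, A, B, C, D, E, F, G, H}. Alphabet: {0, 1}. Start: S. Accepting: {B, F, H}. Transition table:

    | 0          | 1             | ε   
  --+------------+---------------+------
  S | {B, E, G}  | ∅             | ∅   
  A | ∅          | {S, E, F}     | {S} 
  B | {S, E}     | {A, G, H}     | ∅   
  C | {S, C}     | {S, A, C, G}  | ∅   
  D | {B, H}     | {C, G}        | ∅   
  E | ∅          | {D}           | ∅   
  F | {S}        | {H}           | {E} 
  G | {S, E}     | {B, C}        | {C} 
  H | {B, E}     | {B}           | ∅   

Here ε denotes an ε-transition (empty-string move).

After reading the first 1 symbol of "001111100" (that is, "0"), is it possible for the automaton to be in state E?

Yes

Start in {S}.
Read '0': {S} → {B, C, E, G}.
State E is in {B, C, E, G}.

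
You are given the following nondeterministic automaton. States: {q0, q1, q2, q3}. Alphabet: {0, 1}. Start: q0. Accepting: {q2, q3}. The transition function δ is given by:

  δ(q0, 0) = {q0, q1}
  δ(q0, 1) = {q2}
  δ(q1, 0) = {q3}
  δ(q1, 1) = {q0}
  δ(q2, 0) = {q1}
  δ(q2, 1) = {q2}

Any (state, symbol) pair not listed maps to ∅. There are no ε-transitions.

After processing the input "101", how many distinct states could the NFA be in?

Start in {q0}.
Read '1': q0→{q2}; now {q2}.
Read '0': q2→{q1}; now {q1}.
Read '1': q1→{q0}; now {q0}.
That set has 1 state.

1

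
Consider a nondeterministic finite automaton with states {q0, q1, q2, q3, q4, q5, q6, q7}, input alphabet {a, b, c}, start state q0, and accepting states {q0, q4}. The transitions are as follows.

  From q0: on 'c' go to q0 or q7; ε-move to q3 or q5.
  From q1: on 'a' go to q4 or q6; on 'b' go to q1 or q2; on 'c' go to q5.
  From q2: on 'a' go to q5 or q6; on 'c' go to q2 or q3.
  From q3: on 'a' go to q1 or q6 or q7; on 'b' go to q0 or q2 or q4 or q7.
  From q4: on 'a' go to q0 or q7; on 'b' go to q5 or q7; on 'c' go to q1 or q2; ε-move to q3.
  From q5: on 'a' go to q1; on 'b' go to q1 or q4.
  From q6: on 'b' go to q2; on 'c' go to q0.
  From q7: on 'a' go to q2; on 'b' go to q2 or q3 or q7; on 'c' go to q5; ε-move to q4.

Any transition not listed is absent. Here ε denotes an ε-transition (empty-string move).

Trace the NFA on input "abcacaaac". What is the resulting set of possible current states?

{q0, q1, q2, q3, q4, q5, q7}

Start: ε-closure({q0}) = {q0, q3, q5}.
Read 'a': {q0, q3, q5} → {q1, q3, q4, q6, q7}.
Read 'b': {q1, q3, q4, q6, q7} → {q0, q1, q2, q3, q4, q5, q7}.
Read 'c': {q0, q1, q2, q3, q4, q5, q7} → {q0, q1, q2, q3, q4, q5, q7}.
Read 'a': {q0, q1, q2, q3, q4, q5, q7} → {q0, q1, q2, q3, q4, q5, q6, q7}.
Read 'c': {q0, q1, q2, q3, q4, q5, q6, q7} → {q0, q1, q2, q3, q4, q5, q7}.
Read 'a': {q0, q1, q2, q3, q4, q5, q7} → {q0, q1, q2, q3, q4, q5, q6, q7}.
Read 'a': {q0, q1, q2, q3, q4, q5, q6, q7} → {q0, q1, q2, q3, q4, q5, q6, q7}.
Read 'a': {q0, q1, q2, q3, q4, q5, q6, q7} → {q0, q1, q2, q3, q4, q5, q6, q7}.
Read 'c': {q0, q1, q2, q3, q4, q5, q6, q7} → {q0, q1, q2, q3, q4, q5, q7}.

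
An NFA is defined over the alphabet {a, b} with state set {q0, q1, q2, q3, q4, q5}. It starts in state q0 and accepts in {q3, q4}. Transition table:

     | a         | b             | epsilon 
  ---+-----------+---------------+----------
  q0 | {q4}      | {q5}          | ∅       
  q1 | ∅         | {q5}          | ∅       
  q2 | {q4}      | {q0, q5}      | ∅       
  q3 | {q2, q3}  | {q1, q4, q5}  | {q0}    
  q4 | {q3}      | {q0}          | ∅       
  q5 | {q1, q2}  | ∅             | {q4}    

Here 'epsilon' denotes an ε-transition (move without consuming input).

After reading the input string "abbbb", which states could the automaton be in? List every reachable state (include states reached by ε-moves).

{q4, q5}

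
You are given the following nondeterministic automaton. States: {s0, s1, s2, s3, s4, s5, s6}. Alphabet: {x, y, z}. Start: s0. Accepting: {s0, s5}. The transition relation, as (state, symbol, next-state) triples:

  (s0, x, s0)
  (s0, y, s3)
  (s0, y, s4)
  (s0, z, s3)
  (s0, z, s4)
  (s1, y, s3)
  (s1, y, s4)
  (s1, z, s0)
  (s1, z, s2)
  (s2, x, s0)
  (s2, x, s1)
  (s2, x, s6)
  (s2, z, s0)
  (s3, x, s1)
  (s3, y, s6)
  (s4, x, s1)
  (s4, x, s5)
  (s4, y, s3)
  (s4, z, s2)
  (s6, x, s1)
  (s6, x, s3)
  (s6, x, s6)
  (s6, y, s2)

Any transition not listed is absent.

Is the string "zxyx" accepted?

Yes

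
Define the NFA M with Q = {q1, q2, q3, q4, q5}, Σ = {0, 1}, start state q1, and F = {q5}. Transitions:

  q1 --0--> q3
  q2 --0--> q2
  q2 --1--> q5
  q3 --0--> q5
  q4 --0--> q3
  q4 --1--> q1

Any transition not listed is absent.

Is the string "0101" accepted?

Start in {q1}.
Read '0': {q1} → {q3}.
Read '1': {q3} → ∅.
The set is empty and remains empty for the remaining 2 symbols.
The final set ∅ contains no accepting state.

No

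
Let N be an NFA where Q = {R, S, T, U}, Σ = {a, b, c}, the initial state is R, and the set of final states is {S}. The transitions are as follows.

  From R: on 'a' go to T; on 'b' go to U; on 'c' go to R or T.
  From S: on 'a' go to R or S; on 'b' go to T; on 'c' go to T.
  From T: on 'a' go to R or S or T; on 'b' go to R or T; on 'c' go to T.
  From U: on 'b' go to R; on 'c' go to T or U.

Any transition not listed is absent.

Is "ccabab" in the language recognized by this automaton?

Start in {R}.
Read 'c': R→{R, T}; now {R, T}.
Read 'c': R→{R, T}, T→{T}; now {R, T}.
Read 'a': R→{T}, T→{R, S, T}; now {R, S, T}.
Read 'b': R→{U}, S→{T}, T→{R, T}; now {R, T, U}.
Read 'a': R→{T}, T→{R, S, T}, U→∅; now {R, S, T}.
Read 'b': R→{U}, S→{T}, T→{R, T}; now {R, T, U}.
The final set {R, T, U} contains no accepting state.

No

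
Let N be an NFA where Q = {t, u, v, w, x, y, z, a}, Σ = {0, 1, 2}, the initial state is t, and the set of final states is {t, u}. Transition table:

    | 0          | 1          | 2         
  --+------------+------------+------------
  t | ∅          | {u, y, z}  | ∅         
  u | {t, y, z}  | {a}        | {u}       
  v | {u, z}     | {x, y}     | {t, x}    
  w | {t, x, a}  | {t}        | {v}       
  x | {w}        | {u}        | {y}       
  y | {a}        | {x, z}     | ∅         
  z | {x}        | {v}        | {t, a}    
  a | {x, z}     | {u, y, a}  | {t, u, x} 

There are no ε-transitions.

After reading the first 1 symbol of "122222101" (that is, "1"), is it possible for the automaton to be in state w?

No

Start in {t}.
Read '1': {t} → {u, y, z}.
State w is not in {u, y, z}.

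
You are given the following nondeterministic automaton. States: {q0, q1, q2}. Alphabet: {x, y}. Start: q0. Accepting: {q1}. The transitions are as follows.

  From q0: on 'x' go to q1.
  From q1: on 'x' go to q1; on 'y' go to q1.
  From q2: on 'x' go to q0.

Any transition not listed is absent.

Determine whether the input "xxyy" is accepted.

Start in {q0}.
Read 'x': q0→{q1}; now {q1}.
Read 'x': q1→{q1}; now {q1}.
Read 'y': q1→{q1}; now {q1}.
Read 'y': q1→{q1}; now {q1}.
The final set {q1} contains the accepting state q1.

Yes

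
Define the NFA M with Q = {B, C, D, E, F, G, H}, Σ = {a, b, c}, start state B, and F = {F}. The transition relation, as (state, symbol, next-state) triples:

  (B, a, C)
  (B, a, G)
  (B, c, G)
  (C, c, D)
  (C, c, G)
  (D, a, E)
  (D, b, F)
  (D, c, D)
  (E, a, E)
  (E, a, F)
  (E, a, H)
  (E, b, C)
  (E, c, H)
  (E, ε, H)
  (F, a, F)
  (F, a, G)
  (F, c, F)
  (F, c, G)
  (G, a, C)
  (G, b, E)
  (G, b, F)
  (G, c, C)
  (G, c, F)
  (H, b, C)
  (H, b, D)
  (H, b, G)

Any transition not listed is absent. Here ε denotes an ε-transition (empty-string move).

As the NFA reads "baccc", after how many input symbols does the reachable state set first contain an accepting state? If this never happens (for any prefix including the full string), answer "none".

Start in {B}.
Read 'b': B→∅; now ∅.
The set is empty and remains empty for the remaining 4 symbols.
No reachable set along the way intersects F.

none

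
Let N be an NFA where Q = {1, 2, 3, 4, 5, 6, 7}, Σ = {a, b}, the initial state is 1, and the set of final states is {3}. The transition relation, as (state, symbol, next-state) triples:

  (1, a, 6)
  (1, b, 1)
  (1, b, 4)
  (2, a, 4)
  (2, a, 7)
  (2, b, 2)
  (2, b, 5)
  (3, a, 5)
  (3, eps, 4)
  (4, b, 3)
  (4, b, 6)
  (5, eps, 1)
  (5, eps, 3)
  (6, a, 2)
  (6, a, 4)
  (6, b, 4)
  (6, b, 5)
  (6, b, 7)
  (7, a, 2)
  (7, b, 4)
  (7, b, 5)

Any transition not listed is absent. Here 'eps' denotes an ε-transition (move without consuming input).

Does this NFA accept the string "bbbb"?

Start in {1}.
Read 'b': 1→{1, 4}; now {1, 4}.
Read 'b': 1→{1, 4}, 4→{3, 6}; now {1, 3, 4, 6}.
Read 'b': 1→{1, 4}, 3→∅, 4→{3, 6}, 6→{4, 5, 7}; now {1, 3, 4, 5, 6, 7}.
Read 'b': 1→{1, 4}, 3→∅, 4→{3, 6}, 5→∅, 6→{4, 5, 7}, 7→{4, 5}; now {1, 3, 4, 5, 6, 7}.
The final set {1, 3, 4, 5, 6, 7} contains the accepting state 3.

Yes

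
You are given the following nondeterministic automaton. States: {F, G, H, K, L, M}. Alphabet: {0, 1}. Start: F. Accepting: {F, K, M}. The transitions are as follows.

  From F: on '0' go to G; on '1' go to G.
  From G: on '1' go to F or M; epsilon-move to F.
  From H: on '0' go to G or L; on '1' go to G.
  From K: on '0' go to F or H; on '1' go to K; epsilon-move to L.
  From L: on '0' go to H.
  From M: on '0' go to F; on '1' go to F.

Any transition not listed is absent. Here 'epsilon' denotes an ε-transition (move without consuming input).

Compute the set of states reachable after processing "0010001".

Start in {F}.
Read '0': F→{G}; union {G}; ε-closure = {F, G}.
Read '0': F→{G}, G→∅; union {G}; ε-closure = {F, G}.
Read '1': F→{G}, G→{F, M}; now {F, G, M}.
Read '0': F→{G}, G→∅, M→{F}; now {F, G}.
Read '0': F→{G}, G→∅; union {G}; ε-closure = {F, G}.
Read '0': F→{G}, G→∅; union {G}; ε-closure = {F, G}.
Read '1': F→{G}, G→{F, M}; now {F, G, M}.

{F, G, M}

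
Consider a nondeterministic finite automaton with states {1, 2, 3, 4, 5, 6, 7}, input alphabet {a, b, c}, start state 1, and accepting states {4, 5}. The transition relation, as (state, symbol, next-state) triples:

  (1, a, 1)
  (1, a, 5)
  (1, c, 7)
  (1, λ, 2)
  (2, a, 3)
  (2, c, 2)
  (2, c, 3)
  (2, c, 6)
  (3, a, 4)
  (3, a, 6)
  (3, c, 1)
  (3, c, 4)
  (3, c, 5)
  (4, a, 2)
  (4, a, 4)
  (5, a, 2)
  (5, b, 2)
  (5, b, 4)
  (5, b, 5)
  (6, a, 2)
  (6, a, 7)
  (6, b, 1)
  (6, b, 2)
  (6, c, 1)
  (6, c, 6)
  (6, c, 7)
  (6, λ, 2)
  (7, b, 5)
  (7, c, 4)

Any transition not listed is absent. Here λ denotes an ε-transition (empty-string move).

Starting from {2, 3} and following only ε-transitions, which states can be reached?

{2, 3}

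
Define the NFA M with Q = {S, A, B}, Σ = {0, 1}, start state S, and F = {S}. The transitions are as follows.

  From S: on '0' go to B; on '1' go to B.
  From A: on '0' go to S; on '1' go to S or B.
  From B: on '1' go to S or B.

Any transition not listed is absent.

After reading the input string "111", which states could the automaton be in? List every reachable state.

{S, B}

Start in {S}.
Read '1': S→{B}; now {B}.
Read '1': B→{S, B}; now {S, B}.
Read '1': S→{B}, B→{S, B}; now {S, B}.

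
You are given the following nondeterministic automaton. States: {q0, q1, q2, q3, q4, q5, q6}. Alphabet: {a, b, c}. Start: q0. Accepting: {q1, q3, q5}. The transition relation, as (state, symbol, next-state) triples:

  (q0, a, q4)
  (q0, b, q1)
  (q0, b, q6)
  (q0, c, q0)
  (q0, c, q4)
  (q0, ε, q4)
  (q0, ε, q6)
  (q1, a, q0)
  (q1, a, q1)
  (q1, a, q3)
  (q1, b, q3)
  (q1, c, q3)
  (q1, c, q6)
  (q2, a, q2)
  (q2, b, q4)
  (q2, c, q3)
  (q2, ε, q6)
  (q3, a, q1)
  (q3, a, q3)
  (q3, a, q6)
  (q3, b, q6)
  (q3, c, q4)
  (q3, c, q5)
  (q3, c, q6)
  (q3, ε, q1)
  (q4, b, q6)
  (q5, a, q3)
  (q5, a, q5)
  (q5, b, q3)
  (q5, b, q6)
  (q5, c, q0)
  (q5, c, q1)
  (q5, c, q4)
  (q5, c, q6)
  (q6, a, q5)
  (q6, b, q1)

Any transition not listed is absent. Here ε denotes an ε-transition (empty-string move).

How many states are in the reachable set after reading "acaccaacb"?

3

Start: ε-closure({q0}) = {q0, q4, q6}.
Read 'a': q0→{q4}, q4→∅, q6→{q5}; now {q4, q5}.
Read 'c': q4→∅, q5→{q0, q1, q4, q6}; now {q0, q1, q4, q6}.
Read 'a': q0→{q4}, q1→{q0, q1, q3}, q4→∅, q6→{q5}; union {q0, q1, q3, q4, q5}; ε-closure = {q0, q1, q3, q4, q5, q6}.
Read 'c': q0→{q0, q4}, q1→{q3, q6}, q3→{q4, q5, q6}, q4→∅, q5→{q0, q1, q4, q6}, q6→∅; now {q0, q1, q3, q4, q5, q6}.
Read 'c': q0→{q0, q4}, q1→{q3, q6}, q3→{q4, q5, q6}, q4→∅, q5→{q0, q1, q4, q6}, q6→∅; now {q0, q1, q3, q4, q5, q6}.
Read 'a': q0→{q4}, q1→{q0, q1, q3}, q3→{q1, q3, q6}, q4→∅, q5→{q3, q5}, q6→{q5}; now {q0, q1, q3, q4, q5, q6}.
Read 'a': q0→{q4}, q1→{q0, q1, q3}, q3→{q1, q3, q6}, q4→∅, q5→{q3, q5}, q6→{q5}; now {q0, q1, q3, q4, q5, q6}.
Read 'c': q0→{q0, q4}, q1→{q3, q6}, q3→{q4, q5, q6}, q4→∅, q5→{q0, q1, q4, q6}, q6→∅; now {q0, q1, q3, q4, q5, q6}.
Read 'b': q0→{q1, q6}, q1→{q3}, q3→{q6}, q4→{q6}, q5→{q3, q6}, q6→{q1}; now {q1, q3, q6}.
That set has 3 states.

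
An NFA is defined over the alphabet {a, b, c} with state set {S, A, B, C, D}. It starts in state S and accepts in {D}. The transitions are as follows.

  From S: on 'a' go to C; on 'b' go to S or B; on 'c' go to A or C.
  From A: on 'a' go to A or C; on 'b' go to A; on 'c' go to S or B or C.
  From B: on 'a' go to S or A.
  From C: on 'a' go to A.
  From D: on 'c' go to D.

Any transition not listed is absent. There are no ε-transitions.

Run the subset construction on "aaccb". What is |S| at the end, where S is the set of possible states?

Start in {S}.
Read 'a': S→{C}; now {C}.
Read 'a': C→{A}; now {A}.
Read 'c': A→{S, B, C}; now {S, B, C}.
Read 'c': S→{A, C}, B→∅, C→∅; now {A, C}.
Read 'b': A→{A}, C→∅; now {A}.
That set has 1 state.

1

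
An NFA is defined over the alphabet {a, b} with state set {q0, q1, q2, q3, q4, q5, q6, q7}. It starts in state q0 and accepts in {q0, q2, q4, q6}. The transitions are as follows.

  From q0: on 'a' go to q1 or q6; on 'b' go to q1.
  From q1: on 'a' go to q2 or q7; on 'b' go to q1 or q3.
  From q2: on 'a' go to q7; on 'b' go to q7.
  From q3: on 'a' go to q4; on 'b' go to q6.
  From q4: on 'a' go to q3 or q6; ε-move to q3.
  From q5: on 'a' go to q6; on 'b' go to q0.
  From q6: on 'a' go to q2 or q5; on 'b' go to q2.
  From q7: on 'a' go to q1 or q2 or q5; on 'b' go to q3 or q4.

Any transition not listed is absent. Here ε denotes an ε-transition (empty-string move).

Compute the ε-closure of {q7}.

{q7}

Begin with {q7}.
No ε-moves leave this set, so the closure equals the set itself.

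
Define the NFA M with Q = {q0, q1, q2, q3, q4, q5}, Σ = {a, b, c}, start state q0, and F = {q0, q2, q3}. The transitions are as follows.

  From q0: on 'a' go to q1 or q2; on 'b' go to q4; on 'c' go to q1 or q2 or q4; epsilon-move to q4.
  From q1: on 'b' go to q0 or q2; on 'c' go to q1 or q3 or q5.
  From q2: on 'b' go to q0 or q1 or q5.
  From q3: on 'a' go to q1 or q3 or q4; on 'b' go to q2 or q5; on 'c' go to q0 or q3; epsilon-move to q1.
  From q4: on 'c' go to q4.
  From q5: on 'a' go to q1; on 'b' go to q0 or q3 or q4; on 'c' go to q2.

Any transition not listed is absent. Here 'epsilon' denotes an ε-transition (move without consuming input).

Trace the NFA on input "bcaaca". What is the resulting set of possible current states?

∅

Start: ε-closure({q0}) = {q0, q4}.
Read 'b': {q0, q4} → {q4}.
Read 'c': {q4} → {q4}.
Read 'a': {q4} → ∅.
The set is empty and remains empty for the remaining 3 symbols.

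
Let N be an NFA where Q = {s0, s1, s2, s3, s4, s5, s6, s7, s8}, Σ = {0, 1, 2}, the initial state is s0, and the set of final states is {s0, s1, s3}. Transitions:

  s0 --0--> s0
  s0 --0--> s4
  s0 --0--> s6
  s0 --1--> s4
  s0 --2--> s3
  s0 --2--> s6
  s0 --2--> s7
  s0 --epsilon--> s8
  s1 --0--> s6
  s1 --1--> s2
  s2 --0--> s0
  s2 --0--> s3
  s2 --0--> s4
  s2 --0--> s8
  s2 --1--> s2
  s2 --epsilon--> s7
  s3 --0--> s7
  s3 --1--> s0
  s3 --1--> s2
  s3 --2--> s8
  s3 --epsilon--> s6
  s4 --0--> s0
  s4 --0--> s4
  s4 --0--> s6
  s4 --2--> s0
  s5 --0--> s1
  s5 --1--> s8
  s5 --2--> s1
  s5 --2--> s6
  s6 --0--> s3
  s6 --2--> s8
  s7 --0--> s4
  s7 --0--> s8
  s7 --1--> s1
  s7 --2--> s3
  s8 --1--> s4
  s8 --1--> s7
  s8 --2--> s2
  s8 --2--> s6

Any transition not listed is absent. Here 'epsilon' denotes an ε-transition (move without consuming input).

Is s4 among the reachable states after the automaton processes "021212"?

Start: ε-closure({s0}) = {s0, s8}.
Read '0': s0→{s0, s4, s6}, s8→∅; union {s0, s4, s6}; ε-closure = {s0, s4, s6, s8}.
Read '2': s0→{s3, s6, s7}, s4→{s0}, s6→{s8}, s8→{s2, s6}; now {s0, s2, s3, s6, s7, s8}.
Read '1': s0→{s4}, s2→{s2}, s3→{s0, s2}, s6→∅, s7→{s1}, s8→{s4, s7}; union {s0, s1, s2, s4, s7}; ε-closure = {s0, s1, s2, s4, s7, s8}.
Read '2': s0→{s3, s6, s7}, s1→∅, s2→∅, s4→{s0}, s7→{s3}, s8→{s2, s6}; union {s0, s2, s3, s6, s7}; ε-closure = {s0, s2, s3, s6, s7, s8}.
Read '1': s0→{s4}, s2→{s2}, s3→{s0, s2}, s6→∅, s7→{s1}, s8→{s4, s7}; union {s0, s1, s2, s4, s7}; ε-closure = {s0, s1, s2, s4, s7, s8}.
Read '2': s0→{s3, s6, s7}, s1→∅, s2→∅, s4→{s0}, s7→{s3}, s8→{s2, s6}; union {s0, s2, s3, s6, s7}; ε-closure = {s0, s2, s3, s6, s7, s8}.
State s4 is not in {s0, s2, s3, s6, s7, s8}.

No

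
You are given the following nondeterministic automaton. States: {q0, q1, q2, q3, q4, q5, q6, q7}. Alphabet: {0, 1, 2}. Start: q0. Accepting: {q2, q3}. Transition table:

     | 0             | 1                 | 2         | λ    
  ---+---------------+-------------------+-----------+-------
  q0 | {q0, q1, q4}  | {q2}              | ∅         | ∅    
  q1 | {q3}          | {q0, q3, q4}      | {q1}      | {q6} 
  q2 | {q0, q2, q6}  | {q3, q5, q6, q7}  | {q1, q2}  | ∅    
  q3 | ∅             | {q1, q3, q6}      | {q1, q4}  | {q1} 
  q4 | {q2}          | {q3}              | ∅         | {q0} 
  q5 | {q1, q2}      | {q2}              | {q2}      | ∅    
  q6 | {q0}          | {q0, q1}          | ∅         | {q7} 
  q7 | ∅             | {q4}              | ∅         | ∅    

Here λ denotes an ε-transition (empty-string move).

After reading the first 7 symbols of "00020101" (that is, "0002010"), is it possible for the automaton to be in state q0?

Start in {q0}.
Read '0': q0→{q0, q1, q4}; union {q0, q1, q4}; ε-closure = {q0, q1, q4, q6, q7}.
Read '0': q0→{q0, q1, q4}, q1→{q3}, q4→{q2}, q6→{q0}, q7→∅; union {q0, q1, q2, q3, q4}; ε-closure = {q0, q1, q2, q3, q4, q6, q7}.
Read '0': q0→{q0, q1, q4}, q1→{q3}, q2→{q0, q2, q6}, q3→∅, q4→{q2}, q6→{q0}, q7→∅; union {q0, q1, q2, q3, q4, q6}; ε-closure = {q0, q1, q2, q3, q4, q6, q7}.
Read '2': q0→∅, q1→{q1}, q2→{q1, q2}, q3→{q1, q4}, q4→∅, q6→∅, q7→∅; union {q1, q2, q4}; ε-closure = {q0, q1, q2, q4, q6, q7}.
Read '0': q0→{q0, q1, q4}, q1→{q3}, q2→{q0, q2, q6}, q4→{q2}, q6→{q0}, q7→∅; union {q0, q1, q2, q3, q4, q6}; ε-closure = {q0, q1, q2, q3, q4, q6, q7}.
Read '1': q0→{q2}, q1→{q0, q3, q4}, q2→{q3, q5, q6, q7}, q3→{q1, q3, q6}, q4→{q3}, q6→{q0, q1}, q7→{q4}; now {q0, q1, q2, q3, q4, q5, q6, q7}.
Read '0': q0→{q0, q1, q4}, q1→{q3}, q2→{q0, q2, q6}, q3→∅, q4→{q2}, q5→{q1, q2}, q6→{q0}, q7→∅; union {q0, q1, q2, q3, q4, q6}; ε-closure = {q0, q1, q2, q3, q4, q6, q7}.
State q0 is in {q0, q1, q2, q3, q4, q6, q7}.

Yes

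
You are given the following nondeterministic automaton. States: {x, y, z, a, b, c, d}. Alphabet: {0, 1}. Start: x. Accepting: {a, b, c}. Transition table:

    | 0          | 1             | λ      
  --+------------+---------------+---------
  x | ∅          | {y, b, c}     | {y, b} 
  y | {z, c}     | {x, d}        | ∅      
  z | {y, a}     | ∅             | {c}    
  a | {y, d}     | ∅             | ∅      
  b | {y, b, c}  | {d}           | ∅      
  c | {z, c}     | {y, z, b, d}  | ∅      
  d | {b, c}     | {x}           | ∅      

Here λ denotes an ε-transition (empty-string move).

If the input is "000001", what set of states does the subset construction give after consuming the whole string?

Start: ε-closure({x}) = {x, y, b}.
Read '0': {x, y, b} → {y, z, b, c}.
Read '0': {y, z, b, c} → {y, z, a, b, c}.
Read '0': {y, z, a, b, c} → {y, z, a, b, c, d}.
Read '0': {y, z, a, b, c, d} → {y, z, a, b, c, d}.
Read '0': {y, z, a, b, c, d} → {y, z, a, b, c, d}.
Read '1': {y, z, a, b, c, d} → {x, y, z, b, c, d}.

{x, y, z, b, c, d}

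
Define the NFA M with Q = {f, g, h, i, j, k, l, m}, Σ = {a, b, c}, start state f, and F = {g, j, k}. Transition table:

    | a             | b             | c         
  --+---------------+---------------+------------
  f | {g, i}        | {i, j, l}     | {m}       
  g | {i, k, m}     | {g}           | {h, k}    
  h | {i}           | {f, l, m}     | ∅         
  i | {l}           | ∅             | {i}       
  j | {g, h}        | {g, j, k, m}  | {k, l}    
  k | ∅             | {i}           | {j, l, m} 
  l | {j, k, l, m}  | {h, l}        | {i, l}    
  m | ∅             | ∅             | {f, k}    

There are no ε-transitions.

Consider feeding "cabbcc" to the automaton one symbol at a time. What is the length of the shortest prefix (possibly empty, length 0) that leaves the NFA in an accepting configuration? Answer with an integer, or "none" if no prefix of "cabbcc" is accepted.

none

Start in {f}.
Read 'c': f→{m}; now {m}.
Read 'a': m→∅; now ∅.
The set is empty and remains empty for the remaining 4 symbols.
No reachable set along the way intersects F.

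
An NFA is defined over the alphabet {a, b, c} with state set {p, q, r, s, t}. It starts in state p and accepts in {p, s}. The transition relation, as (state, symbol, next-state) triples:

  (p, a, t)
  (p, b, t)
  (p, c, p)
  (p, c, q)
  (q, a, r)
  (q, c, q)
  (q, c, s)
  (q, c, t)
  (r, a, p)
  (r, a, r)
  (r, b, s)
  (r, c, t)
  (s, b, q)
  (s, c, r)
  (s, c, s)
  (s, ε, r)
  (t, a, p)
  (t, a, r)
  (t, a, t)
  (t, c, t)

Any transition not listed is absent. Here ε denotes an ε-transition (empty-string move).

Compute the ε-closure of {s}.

{r, s}

Begin with {s}.
ε-move s → r; add r.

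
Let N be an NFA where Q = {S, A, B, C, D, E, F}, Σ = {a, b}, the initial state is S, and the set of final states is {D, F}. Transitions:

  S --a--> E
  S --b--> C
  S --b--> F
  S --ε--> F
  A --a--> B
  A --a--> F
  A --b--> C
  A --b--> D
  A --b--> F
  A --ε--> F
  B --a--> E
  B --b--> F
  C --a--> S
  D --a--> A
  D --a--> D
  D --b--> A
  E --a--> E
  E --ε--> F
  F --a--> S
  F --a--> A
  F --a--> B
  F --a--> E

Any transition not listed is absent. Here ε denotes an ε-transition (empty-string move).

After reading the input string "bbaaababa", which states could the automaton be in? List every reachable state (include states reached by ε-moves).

∅

Start: ε-closure({S}) = {S, F}.
Read 'b': {S, F} → {C, F}.
Read 'b': {C, F} → ∅.
The set is empty and remains empty for the remaining 7 symbols.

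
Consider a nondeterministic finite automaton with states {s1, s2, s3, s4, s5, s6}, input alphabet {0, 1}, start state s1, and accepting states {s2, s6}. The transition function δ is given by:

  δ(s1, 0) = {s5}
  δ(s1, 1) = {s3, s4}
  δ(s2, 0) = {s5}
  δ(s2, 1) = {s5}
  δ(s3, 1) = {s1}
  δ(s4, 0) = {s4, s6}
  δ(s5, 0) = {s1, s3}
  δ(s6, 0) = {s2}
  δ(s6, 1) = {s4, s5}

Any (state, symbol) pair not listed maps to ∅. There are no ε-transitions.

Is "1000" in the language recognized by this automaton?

Yes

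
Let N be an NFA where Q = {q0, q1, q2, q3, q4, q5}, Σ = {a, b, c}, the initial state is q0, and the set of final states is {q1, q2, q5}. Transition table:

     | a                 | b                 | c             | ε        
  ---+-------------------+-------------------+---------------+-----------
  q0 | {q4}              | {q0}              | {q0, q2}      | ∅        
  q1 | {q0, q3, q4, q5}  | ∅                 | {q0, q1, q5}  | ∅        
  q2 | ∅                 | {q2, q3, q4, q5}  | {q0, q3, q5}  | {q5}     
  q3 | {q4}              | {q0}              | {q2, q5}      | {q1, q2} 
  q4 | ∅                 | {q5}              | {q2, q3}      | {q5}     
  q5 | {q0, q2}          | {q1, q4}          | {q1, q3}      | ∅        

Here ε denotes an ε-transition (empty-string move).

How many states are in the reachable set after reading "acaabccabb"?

Start in {q0}.
Read 'a': {q0} → {q4, q5}.
Read 'c': {q4, q5} → {q1, q2, q3, q5}.
Read 'a': {q1, q2, q3, q5} → {q0, q1, q2, q3, q4, q5}.
Read 'a': {q0, q1, q2, q3, q4, q5} → {q0, q1, q2, q3, q4, q5}.
Read 'b': {q0, q1, q2, q3, q4, q5} → {q0, q1, q2, q3, q4, q5}.
Read 'c': {q0, q1, q2, q3, q4, q5} → {q0, q1, q2, q3, q5}.
Read 'c': {q0, q1, q2, q3, q5} → {q0, q1, q2, q3, q5}.
Read 'a': {q0, q1, q2, q3, q5} → {q0, q1, q2, q3, q4, q5}.
Read 'b': {q0, q1, q2, q3, q4, q5} → {q0, q1, q2, q3, q4, q5}.
Read 'b': {q0, q1, q2, q3, q4, q5} → {q0, q1, q2, q3, q4, q5}.
That set has 6 states.

6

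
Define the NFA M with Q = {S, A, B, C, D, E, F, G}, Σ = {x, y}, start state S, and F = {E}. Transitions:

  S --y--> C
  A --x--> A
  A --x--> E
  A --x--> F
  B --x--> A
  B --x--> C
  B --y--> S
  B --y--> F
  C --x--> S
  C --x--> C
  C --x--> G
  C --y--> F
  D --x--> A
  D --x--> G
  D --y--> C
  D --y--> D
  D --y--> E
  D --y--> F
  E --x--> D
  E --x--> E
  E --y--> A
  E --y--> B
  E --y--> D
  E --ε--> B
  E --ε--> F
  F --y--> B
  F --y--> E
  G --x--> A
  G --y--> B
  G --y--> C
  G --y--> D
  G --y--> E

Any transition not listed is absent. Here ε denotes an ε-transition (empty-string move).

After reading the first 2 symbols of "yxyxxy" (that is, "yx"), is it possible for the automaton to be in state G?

Yes

Start in {S}.
Read 'y': {S} → {C}.
Read 'x': {C} → {S, C, G}.
State G is in {S, C, G}.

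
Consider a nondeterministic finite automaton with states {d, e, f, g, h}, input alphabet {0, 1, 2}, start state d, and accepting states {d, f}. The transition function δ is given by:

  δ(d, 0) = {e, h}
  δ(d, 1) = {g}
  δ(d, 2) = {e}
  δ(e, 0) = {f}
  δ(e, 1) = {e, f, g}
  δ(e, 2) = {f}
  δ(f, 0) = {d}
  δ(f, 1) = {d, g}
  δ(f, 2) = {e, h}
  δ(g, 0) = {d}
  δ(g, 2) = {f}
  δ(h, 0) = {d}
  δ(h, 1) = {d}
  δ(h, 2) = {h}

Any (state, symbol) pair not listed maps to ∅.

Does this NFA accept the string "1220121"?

Yes

Start in {d}.
Read '1': d→{g}; now {g}.
Read '2': g→{f}; now {f}.
Read '2': f→{e, h}; now {e, h}.
Read '0': e→{f}, h→{d}; now {d, f}.
Read '1': d→{g}, f→{d, g}; now {d, g}.
Read '2': d→{e}, g→{f}; now {e, f}.
Read '1': e→{e, f, g}, f→{d, g}; now {d, e, f, g}.
The final set {d, e, f, g} contains the accepting states d, f.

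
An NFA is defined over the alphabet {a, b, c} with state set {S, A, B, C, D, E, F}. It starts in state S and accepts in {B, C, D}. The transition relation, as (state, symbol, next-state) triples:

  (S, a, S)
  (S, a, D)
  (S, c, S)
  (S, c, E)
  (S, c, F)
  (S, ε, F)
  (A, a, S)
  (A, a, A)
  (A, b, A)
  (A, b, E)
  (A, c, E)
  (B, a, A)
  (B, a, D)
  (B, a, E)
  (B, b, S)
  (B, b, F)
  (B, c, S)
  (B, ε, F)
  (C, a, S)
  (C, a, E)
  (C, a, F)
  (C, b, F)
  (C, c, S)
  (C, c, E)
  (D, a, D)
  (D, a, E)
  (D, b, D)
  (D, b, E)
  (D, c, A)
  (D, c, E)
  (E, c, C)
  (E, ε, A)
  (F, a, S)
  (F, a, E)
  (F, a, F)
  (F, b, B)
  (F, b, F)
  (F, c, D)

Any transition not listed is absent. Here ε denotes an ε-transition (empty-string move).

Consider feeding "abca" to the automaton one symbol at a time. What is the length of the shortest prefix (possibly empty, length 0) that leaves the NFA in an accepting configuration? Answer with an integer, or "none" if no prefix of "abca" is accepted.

1

Start: ε-closure({S}) = {S, F}.
Read 'a': {S, F} → {S, A, D, E, F}.
None of the earlier sets intersect F, but {S, A, D, E, F} does.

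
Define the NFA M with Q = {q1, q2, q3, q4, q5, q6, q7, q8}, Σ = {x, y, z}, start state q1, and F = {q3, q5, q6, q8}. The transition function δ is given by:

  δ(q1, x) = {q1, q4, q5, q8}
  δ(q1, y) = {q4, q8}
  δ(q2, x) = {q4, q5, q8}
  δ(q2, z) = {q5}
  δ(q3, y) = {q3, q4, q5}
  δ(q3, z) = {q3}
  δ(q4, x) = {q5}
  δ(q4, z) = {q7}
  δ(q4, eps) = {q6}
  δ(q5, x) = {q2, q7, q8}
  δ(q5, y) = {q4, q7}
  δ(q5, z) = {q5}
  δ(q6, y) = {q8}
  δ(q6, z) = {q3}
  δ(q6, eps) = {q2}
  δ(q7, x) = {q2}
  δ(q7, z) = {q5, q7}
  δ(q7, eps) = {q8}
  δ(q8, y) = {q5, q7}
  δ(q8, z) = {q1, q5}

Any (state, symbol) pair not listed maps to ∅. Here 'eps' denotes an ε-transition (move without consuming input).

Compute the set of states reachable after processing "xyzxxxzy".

{q2, q3, q4, q5, q6, q7, q8}

Start in {q1}.
Read 'x': q1→{q1, q4, q5, q8}; union {q1, q4, q5, q8}; ε-closure = {q1, q2, q4, q5, q6, q8}.
Read 'y': q1→{q4, q8}, q2→∅, q4→∅, q5→{q4, q7}, q6→{q8}, q8→{q5, q7}; union {q4, q5, q7, q8}; ε-closure = {q2, q4, q5, q6, q7, q8}.
Read 'z': q2→{q5}, q4→{q7}, q5→{q5}, q6→{q3}, q7→{q5, q7}, q8→{q1, q5}; union {q1, q3, q5, q7}; ε-closure = {q1, q3, q5, q7, q8}.
Read 'x': q1→{q1, q4, q5, q8}, q3→∅, q5→{q2, q7, q8}, q7→{q2}, q8→∅; union {q1, q2, q4, q5, q7, q8}; ε-closure = {q1, q2, q4, q5, q6, q7, q8}.
Read 'x': q1→{q1, q4, q5, q8}, q2→{q4, q5, q8}, q4→{q5}, q5→{q2, q7, q8}, q6→∅, q7→{q2}, q8→∅; union {q1, q2, q4, q5, q7, q8}; ε-closure = {q1, q2, q4, q5, q6, q7, q8}.
Read 'x': q1→{q1, q4, q5, q8}, q2→{q4, q5, q8}, q4→{q5}, q5→{q2, q7, q8}, q6→∅, q7→{q2}, q8→∅; union {q1, q2, q4, q5, q7, q8}; ε-closure = {q1, q2, q4, q5, q6, q7, q8}.
Read 'z': q1→∅, q2→{q5}, q4→{q7}, q5→{q5}, q6→{q3}, q7→{q5, q7}, q8→{q1, q5}; union {q1, q3, q5, q7}; ε-closure = {q1, q3, q5, q7, q8}.
Read 'y': q1→{q4, q8}, q3→{q3, q4, q5}, q5→{q4, q7}, q7→∅, q8→{q5, q7}; union {q3, q4, q5, q7, q8}; ε-closure = {q2, q3, q4, q5, q6, q7, q8}.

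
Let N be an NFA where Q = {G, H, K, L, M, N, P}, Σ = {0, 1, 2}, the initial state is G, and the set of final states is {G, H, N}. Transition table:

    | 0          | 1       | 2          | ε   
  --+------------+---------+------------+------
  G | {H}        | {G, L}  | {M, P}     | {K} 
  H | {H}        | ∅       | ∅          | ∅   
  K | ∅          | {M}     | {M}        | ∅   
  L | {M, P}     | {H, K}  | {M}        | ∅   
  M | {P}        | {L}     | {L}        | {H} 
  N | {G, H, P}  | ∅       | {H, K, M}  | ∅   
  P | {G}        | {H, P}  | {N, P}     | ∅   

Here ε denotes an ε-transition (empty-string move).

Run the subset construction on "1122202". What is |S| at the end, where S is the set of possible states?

Start: ε-closure({G}) = {G, K}.
Read '1': G→{G, L}, K→{M}; union {G, L, M}; ε-closure = {G, H, K, L, M}.
Read '1': G→{G, L}, H→∅, K→{M}, L→{H, K}, M→{L}; now {G, H, K, L, M}.
Read '2': G→{M, P}, H→∅, K→{M}, L→{M}, M→{L}; union {L, M, P}; ε-closure = {H, L, M, P}.
Read '2': H→∅, L→{M}, M→{L}, P→{N, P}; union {L, M, N, P}; ε-closure = {H, L, M, N, P}.
Read '2': H→∅, L→{M}, M→{L}, N→{H, K, M}, P→{N, P}; now {H, K, L, M, N, P}.
Read '0': H→{H}, K→∅, L→{M, P}, M→{P}, N→{G, H, P}, P→{G}; union {G, H, M, P}; ε-closure = {G, H, K, M, P}.
Read '2': G→{M, P}, H→∅, K→{M}, M→{L}, P→{N, P}; union {L, M, N, P}; ε-closure = {H, L, M, N, P}.
That set has 5 states.

5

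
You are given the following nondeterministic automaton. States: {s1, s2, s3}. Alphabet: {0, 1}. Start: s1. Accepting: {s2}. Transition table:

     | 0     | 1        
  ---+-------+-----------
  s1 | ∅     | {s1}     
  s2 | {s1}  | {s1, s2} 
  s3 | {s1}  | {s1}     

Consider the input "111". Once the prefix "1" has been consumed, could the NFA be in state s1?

Start in {s1}.
Read '1': s1→{s1}; now {s1}.
State s1 is in {s1}.

Yes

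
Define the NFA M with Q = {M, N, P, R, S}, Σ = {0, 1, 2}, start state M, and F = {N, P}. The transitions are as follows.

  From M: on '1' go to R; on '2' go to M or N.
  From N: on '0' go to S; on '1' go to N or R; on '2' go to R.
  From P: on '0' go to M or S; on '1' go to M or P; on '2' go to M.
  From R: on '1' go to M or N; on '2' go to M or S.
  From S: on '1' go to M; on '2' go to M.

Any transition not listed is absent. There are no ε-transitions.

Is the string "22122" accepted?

Yes

Start in {M}.
Read '2': {M} → {M, N}.
Read '2': {M, N} → {M, N, R}.
Read '1': {M, N, R} → {M, N, R}.
Read '2': {M, N, R} → {M, N, R, S}.
Read '2': {M, N, R, S} → {M, N, R, S}.
The final set {M, N, R, S} contains the accepting state N.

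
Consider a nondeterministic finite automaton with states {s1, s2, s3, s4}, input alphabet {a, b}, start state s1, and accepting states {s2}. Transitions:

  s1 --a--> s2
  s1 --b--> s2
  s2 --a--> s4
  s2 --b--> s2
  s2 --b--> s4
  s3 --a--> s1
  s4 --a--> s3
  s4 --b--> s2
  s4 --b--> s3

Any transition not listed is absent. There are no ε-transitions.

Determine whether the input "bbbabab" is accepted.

Yes

Start in {s1}.
Read 'b': {s1} → {s2}.
Read 'b': {s2} → {s2, s4}.
Read 'b': {s2, s4} → {s2, s3, s4}.
Read 'a': {s2, s3, s4} → {s1, s3, s4}.
Read 'b': {s1, s3, s4} → {s2, s3}.
Read 'a': {s2, s3} → {s1, s4}.
Read 'b': {s1, s4} → {s2, s3}.
The final set {s2, s3} contains the accepting state s2.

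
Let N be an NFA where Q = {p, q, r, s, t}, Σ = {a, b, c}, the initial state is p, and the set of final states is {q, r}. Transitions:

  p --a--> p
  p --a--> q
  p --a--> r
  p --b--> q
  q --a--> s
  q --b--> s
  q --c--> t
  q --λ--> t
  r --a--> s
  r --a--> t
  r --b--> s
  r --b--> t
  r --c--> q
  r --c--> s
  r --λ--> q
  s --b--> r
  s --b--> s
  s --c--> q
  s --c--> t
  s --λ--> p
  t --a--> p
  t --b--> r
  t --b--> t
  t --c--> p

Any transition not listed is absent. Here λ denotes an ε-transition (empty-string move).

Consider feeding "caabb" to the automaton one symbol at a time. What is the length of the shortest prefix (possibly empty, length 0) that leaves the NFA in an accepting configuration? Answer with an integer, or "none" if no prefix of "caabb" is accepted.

Start in {p}.
Read 'c': {p} → ∅.
The set is empty and remains empty for the remaining 4 symbols.
No reachable set along the way intersects F.

none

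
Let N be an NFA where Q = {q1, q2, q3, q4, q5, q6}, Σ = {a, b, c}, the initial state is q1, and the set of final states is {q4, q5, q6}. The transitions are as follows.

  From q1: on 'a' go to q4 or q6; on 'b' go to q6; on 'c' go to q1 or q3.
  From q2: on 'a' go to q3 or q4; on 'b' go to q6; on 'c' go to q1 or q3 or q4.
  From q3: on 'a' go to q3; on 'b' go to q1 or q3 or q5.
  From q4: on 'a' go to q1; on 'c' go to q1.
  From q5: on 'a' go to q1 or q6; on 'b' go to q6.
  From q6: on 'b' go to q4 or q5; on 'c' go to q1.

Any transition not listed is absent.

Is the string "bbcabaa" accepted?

Start in {q1}.
Read 'b': q1→{q6}; now {q6}.
Read 'b': q6→{q4, q5}; now {q4, q5}.
Read 'c': q4→{q1}, q5→∅; now {q1}.
Read 'a': q1→{q4, q6}; now {q4, q6}.
Read 'b': q4→∅, q6→{q4, q5}; now {q4, q5}.
Read 'a': q4→{q1}, q5→{q1, q6}; now {q1, q6}.
Read 'a': q1→{q4, q6}, q6→∅; now {q4, q6}.
The final set {q4, q6} contains the accepting states q4, q6.

Yes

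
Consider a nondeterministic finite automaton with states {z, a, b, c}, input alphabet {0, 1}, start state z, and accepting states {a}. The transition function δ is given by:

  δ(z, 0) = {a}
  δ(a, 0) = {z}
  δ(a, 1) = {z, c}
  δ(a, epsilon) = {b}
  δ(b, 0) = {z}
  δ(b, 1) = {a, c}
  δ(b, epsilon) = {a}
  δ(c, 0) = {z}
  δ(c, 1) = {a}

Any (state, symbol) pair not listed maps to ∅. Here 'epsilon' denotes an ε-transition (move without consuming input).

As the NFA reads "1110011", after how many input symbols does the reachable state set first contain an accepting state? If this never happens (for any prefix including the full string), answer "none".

none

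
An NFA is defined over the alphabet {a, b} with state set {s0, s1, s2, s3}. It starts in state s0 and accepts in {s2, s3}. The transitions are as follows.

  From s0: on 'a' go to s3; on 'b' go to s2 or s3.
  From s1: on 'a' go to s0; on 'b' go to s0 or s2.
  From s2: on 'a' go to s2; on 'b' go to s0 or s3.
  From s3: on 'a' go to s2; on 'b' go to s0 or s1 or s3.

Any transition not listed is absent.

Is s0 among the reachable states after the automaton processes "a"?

Start in {s0}.
Read 'a': {s0} → {s3}.
State s0 is not in {s3}.

No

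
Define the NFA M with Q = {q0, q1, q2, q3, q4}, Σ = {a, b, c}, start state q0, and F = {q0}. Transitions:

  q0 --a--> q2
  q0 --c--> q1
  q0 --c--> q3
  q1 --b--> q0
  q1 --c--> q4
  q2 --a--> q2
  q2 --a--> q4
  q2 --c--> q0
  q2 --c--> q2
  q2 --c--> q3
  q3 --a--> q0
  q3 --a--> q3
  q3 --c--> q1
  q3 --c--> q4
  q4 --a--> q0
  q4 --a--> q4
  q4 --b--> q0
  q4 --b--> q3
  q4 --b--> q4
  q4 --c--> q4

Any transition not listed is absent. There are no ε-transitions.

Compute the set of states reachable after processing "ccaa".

{q0, q2, q4}

Start in {q0}.
Read 'c': {q0} → {q1, q3}.
Read 'c': {q1, q3} → {q1, q4}.
Read 'a': {q1, q4} → {q0, q4}.
Read 'a': {q0, q4} → {q0, q2, q4}.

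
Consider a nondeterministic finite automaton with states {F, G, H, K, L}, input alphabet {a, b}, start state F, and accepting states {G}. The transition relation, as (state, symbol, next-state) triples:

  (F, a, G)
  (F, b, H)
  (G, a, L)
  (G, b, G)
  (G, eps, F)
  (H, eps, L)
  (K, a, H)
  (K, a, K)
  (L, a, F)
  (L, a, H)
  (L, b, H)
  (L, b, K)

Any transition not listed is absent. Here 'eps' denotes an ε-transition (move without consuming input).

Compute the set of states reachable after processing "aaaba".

Start in {F}.
Read 'a': {F} → {F, G}.
Read 'a': {F, G} → {F, G, L}.
Read 'a': {F, G, L} → {F, G, H, L}.
Read 'b': {F, G, H, L} → {F, G, H, K, L}.
Read 'a': {F, G, H, K, L} → {F, G, H, K, L}.

{F, G, H, K, L}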